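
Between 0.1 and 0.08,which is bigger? 0.1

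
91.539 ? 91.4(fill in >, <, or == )>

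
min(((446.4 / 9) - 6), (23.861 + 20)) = 43.6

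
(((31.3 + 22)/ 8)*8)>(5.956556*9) False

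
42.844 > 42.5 True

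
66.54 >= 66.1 True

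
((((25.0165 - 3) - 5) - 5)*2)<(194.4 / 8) True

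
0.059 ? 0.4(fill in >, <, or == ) <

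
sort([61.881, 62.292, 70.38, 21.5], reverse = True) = [70.38, 62.292, 61.881, 21.5]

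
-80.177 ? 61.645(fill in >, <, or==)<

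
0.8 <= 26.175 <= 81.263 True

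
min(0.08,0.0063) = 0.0063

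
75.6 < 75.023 False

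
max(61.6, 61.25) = 61.6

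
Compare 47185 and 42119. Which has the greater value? 47185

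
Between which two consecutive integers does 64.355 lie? 64 and 65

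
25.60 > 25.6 False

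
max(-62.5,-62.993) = -62.5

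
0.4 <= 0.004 False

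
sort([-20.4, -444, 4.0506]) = [-444, -20.4, 4.0506]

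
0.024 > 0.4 False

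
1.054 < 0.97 False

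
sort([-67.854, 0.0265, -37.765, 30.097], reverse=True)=[30.097, 0.0265, -37.765, -67.854]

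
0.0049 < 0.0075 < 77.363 True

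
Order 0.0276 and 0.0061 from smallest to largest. 0.0061,0.0276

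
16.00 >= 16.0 True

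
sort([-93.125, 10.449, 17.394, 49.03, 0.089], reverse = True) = [49.03, 17.394, 10.449, 0.089, -93.125]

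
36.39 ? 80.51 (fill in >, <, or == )<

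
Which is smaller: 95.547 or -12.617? -12.617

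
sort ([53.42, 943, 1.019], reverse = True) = [943, 53.42, 1.019]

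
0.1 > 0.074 True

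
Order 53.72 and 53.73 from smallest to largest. 53.72,53.73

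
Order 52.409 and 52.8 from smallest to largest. 52.409, 52.8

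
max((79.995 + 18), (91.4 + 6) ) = 97.995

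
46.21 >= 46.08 True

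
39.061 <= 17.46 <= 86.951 False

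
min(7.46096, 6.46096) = 6.46096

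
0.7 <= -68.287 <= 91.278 False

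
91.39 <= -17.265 False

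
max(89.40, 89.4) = 89.4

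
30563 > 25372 True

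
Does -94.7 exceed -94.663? No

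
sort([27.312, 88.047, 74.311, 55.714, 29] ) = [27.312, 29, 55.714, 74.311, 88.047]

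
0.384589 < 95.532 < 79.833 False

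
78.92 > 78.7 True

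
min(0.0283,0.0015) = 0.0015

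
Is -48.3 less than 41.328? Yes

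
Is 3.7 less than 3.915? Yes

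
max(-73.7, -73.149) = -73.149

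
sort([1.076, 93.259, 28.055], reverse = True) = [93.259, 28.055, 1.076]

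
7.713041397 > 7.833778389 False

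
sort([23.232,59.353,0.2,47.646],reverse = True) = [59.353,47.646,23.232,0.2]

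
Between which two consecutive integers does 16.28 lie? 16 and 17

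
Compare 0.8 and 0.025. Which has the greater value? 0.8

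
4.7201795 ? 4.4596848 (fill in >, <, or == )>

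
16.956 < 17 True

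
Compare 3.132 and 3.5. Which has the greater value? 3.5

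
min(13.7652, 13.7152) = 13.7152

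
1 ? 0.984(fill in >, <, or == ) >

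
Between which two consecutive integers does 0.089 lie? 0 and 1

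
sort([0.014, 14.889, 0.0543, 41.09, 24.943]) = [0.014, 0.0543, 14.889, 24.943, 41.09]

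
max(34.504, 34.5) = 34.504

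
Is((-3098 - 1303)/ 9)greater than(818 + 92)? No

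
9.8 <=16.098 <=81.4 True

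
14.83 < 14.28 False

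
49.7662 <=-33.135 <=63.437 False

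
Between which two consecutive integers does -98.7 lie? -99 and -98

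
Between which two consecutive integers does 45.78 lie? 45 and 46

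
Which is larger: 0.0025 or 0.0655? 0.0655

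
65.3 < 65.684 True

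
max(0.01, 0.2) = 0.2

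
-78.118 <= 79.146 True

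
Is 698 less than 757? Yes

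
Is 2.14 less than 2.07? No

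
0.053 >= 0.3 False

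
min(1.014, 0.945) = 0.945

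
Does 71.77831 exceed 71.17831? Yes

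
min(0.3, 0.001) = 0.001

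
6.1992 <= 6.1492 False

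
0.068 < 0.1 True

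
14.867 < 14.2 False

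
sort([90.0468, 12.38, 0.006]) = [0.006, 12.38, 90.0468]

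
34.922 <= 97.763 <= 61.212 False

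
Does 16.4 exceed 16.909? No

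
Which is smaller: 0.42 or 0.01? 0.01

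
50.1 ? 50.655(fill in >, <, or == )<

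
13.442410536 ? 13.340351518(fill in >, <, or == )>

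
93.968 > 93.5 True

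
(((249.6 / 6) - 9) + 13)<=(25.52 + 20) False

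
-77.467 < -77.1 True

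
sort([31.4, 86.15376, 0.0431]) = [0.0431, 31.4, 86.15376]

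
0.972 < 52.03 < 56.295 True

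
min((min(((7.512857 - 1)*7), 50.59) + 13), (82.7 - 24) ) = 58.589999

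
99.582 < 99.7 True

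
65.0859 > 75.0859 False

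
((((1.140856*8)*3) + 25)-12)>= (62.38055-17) False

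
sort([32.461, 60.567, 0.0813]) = [0.0813, 32.461, 60.567]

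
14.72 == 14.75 False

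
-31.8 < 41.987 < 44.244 True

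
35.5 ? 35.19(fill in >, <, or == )>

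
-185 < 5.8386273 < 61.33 True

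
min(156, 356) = 156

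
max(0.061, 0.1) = 0.1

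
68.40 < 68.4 False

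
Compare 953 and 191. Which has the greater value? 953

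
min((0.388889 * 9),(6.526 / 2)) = 3.263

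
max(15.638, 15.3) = 15.638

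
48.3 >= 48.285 True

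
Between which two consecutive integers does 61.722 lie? 61 and 62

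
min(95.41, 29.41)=29.41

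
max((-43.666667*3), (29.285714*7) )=204.999998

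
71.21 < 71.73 True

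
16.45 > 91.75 False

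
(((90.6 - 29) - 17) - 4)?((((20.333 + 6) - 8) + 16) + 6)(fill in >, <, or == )>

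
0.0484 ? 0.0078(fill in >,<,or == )>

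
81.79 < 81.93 True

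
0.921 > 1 False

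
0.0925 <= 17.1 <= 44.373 True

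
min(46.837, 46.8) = 46.8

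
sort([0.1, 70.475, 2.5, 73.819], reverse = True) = [73.819, 70.475, 2.5, 0.1]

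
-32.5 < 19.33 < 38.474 True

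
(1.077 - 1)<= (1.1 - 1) True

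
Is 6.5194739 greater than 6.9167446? No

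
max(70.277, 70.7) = 70.7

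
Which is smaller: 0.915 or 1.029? 0.915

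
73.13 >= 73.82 False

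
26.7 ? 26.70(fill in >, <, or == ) ==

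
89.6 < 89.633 True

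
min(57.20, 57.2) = 57.20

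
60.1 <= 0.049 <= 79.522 False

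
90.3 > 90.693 False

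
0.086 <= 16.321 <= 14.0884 False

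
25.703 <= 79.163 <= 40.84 False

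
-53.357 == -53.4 False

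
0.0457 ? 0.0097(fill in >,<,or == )>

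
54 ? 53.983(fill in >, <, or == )>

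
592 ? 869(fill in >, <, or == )<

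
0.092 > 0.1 False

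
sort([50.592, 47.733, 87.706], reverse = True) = [87.706, 50.592, 47.733]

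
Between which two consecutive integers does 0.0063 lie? 0 and 1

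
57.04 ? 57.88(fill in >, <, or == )<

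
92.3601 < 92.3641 True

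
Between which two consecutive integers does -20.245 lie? -21 and -20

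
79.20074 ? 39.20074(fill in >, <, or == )>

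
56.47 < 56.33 False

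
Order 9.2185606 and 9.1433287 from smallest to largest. 9.1433287,9.2185606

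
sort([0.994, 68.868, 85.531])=[0.994, 68.868, 85.531]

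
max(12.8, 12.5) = 12.8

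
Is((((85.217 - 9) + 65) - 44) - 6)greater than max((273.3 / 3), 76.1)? Yes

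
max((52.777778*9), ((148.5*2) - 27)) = 475.000002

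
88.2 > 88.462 False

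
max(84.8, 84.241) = 84.8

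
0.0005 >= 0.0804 False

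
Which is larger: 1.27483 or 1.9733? 1.9733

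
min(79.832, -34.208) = -34.208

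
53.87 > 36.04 True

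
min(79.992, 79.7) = 79.7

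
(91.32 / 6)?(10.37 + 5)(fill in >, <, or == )<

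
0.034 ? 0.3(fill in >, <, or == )<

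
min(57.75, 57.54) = 57.54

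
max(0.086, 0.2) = 0.2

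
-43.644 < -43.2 True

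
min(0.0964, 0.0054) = 0.0054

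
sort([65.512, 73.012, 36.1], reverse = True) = [73.012, 65.512, 36.1]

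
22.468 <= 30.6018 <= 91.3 True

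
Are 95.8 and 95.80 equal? Yes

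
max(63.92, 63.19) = 63.92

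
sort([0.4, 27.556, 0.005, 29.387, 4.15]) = [0.005, 0.4, 4.15, 27.556, 29.387]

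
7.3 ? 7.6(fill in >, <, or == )<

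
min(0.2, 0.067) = 0.067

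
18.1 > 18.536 False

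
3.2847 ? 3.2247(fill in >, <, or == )>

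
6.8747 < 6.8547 False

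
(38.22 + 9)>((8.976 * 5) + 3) False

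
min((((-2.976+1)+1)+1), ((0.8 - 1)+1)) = 0.024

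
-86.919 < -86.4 True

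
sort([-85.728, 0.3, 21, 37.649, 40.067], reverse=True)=[40.067, 37.649, 21, 0.3, -85.728]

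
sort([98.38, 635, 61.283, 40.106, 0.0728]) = [0.0728, 40.106, 61.283, 98.38, 635]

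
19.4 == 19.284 False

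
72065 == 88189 False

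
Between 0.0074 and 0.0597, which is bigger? 0.0597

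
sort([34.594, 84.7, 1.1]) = [1.1, 34.594, 84.7]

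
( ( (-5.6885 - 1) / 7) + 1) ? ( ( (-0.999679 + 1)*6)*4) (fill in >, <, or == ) >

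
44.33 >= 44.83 False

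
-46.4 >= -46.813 True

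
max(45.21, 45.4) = 45.4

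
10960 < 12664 True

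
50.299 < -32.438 False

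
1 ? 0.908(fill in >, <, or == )>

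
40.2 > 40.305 False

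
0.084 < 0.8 True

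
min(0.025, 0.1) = 0.025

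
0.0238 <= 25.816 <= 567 True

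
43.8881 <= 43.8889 True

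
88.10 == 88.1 True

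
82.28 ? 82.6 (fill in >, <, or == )<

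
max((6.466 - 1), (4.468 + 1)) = 5.468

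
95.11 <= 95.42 True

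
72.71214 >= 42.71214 True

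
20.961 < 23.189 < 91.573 True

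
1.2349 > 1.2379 False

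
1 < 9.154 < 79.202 True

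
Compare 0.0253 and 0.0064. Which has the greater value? 0.0253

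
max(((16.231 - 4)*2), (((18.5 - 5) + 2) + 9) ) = 24.5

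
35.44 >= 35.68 False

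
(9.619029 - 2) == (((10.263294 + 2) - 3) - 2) False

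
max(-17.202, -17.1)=-17.1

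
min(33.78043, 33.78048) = 33.78043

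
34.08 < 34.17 True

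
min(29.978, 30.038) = 29.978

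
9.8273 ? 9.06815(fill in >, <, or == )>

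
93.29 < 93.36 True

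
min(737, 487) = 487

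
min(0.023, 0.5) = 0.023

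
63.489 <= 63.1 False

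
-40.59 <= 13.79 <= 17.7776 True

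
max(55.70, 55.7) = 55.7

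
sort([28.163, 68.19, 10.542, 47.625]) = [10.542, 28.163, 47.625, 68.19]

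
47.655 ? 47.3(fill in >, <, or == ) >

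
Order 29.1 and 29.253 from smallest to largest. 29.1, 29.253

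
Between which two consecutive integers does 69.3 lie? 69 and 70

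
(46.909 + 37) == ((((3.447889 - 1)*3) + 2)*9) False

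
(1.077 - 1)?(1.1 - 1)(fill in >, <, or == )<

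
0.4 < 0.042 False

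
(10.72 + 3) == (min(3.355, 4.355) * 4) False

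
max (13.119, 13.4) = 13.4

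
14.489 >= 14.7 False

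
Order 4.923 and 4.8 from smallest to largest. 4.8, 4.923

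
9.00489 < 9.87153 True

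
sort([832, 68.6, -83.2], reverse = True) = [832, 68.6, -83.2]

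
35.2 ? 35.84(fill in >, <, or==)<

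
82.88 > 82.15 True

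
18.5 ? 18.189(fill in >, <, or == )>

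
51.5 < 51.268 False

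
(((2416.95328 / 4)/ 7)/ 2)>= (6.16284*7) True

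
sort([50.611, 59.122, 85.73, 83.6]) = [50.611, 59.122, 83.6, 85.73]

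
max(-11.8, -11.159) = -11.159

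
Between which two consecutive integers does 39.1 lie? 39 and 40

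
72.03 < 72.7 True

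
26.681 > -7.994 True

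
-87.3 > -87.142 False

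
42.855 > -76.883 True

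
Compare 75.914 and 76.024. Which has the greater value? 76.024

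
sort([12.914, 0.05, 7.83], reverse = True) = [12.914, 7.83, 0.05]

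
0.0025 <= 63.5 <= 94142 True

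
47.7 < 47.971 True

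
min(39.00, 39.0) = 39.00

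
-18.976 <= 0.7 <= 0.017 False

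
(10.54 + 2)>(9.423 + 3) True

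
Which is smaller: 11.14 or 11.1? 11.1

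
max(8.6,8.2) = 8.6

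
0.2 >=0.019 True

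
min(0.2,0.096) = 0.096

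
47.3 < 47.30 False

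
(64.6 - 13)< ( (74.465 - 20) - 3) False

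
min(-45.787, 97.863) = -45.787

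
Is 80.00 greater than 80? No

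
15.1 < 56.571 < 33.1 False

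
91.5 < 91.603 True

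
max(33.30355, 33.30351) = 33.30355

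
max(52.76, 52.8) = 52.8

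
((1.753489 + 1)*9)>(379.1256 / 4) False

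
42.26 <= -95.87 False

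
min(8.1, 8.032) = 8.032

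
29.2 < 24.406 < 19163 False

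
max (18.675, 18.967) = 18.967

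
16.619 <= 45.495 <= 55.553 True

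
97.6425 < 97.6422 False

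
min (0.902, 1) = 0.902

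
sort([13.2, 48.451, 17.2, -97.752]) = [-97.752, 13.2, 17.2, 48.451]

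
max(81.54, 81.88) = 81.88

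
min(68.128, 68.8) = 68.128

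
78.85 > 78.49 True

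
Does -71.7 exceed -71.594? No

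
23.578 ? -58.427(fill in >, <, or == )>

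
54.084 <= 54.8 True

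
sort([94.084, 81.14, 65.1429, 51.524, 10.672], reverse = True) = [94.084, 81.14, 65.1429, 51.524, 10.672]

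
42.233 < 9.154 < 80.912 False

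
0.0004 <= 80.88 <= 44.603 False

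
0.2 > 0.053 True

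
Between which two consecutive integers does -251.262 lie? -252 and -251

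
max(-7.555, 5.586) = 5.586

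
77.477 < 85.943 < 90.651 True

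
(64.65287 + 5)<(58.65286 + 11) False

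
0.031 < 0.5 True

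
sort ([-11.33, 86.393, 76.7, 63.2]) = [-11.33, 63.2, 76.7, 86.393]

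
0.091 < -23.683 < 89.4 False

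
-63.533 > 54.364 False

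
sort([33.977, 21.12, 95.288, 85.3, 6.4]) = [6.4, 21.12, 33.977, 85.3, 95.288]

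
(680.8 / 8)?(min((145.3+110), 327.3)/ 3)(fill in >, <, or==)==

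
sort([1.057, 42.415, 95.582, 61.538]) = [1.057, 42.415, 61.538, 95.582]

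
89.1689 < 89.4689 True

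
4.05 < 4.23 True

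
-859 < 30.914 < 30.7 False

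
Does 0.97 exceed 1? No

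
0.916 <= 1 True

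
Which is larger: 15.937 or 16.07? 16.07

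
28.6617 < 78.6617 True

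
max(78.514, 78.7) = 78.7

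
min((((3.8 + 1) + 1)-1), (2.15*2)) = 4.3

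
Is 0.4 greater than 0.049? Yes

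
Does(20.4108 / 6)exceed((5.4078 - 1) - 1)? No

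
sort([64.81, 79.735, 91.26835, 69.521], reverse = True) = [91.26835, 79.735, 69.521, 64.81]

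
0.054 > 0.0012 True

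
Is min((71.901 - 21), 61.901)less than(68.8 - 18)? No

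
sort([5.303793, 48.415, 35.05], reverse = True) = [48.415, 35.05, 5.303793]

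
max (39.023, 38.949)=39.023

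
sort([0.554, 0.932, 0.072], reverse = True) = [0.932, 0.554, 0.072]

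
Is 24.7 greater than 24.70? No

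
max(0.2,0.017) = 0.2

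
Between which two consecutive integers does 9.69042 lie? 9 and 10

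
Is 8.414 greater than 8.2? Yes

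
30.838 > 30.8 True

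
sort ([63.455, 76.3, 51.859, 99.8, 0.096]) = [0.096, 51.859, 63.455, 76.3, 99.8]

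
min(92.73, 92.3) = 92.3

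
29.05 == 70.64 False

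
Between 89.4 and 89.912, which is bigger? 89.912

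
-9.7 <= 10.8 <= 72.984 True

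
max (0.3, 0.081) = 0.3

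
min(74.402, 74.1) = 74.1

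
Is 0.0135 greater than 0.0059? Yes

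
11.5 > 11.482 True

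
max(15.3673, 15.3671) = 15.3673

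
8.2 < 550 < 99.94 False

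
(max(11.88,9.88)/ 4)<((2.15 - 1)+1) False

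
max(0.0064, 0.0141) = 0.0141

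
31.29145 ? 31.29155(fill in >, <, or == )<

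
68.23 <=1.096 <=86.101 False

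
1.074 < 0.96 False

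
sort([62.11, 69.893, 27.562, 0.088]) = [0.088, 27.562, 62.11, 69.893]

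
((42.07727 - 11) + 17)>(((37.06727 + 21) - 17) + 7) True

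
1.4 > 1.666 False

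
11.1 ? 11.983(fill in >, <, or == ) <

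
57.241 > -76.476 True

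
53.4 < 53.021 False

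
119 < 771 True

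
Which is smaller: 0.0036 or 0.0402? 0.0036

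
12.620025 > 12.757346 False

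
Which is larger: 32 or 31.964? 32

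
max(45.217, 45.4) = 45.4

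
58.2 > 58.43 False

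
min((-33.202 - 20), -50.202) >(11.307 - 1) False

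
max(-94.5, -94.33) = -94.33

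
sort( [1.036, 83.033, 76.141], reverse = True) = [83.033, 76.141, 1.036]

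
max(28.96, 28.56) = 28.96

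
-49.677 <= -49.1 True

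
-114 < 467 True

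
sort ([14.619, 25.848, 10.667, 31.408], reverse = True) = [31.408, 25.848, 14.619, 10.667]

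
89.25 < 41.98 False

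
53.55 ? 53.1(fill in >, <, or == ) >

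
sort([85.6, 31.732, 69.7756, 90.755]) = [31.732, 69.7756, 85.6, 90.755]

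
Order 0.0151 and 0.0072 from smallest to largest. 0.0072, 0.0151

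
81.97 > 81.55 True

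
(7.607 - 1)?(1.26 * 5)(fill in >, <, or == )>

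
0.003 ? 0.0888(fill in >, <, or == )<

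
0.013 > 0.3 False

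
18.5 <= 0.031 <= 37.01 False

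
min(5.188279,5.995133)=5.188279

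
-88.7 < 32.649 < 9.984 False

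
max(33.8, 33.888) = 33.888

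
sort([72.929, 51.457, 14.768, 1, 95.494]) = [1, 14.768, 51.457, 72.929, 95.494]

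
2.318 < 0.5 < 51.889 False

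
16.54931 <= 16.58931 True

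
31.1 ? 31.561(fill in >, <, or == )<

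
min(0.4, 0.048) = 0.048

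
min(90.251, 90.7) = 90.251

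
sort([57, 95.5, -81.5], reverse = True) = [95.5, 57, -81.5]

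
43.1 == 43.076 False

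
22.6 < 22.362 False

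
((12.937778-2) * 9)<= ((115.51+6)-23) True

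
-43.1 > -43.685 True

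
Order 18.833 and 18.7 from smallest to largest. 18.7, 18.833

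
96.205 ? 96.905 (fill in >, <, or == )<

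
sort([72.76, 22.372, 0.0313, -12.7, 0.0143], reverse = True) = [72.76, 22.372, 0.0313, 0.0143, -12.7]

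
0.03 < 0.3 True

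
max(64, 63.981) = 64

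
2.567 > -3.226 True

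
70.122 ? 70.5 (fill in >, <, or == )<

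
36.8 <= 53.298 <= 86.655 True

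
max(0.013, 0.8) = 0.8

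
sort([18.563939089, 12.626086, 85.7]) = [12.626086, 18.563939089, 85.7]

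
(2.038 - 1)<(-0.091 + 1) False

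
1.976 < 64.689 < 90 True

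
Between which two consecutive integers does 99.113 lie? 99 and 100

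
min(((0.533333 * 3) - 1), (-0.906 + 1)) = 0.094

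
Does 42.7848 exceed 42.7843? Yes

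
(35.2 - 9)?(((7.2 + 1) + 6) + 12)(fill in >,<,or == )==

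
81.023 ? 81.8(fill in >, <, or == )<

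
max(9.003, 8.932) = 9.003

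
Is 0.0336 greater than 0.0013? Yes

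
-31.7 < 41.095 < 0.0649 False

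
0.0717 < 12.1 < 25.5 True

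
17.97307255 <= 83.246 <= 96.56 True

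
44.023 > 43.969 True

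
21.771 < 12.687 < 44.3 False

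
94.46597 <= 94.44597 False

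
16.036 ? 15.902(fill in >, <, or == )>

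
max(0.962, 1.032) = 1.032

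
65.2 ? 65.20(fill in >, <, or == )==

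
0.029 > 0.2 False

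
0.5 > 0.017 True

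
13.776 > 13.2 True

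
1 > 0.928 True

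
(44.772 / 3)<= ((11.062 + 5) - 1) True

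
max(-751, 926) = 926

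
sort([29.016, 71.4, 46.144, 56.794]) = [29.016, 46.144, 56.794, 71.4]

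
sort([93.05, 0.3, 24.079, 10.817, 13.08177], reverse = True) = [93.05, 24.079, 13.08177, 10.817, 0.3]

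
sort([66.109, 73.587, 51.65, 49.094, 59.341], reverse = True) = [73.587, 66.109, 59.341, 51.65, 49.094]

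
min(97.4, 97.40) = 97.4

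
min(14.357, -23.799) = -23.799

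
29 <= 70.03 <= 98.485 True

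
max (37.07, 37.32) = 37.32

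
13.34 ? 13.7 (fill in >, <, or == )<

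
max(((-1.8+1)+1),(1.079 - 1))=0.2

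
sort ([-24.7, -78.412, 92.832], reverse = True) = [92.832, -24.7, -78.412]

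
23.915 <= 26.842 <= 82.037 True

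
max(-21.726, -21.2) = -21.2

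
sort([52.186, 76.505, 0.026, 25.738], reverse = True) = [76.505, 52.186, 25.738, 0.026]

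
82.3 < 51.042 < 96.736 False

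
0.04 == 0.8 False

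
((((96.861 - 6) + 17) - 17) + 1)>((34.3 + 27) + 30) True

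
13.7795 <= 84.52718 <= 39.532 False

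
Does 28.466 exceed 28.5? No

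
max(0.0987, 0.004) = 0.0987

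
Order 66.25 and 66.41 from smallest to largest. 66.25,66.41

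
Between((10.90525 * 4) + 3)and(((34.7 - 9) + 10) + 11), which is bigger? (((34.7 - 9) + 10) + 11)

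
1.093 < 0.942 False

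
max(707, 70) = 707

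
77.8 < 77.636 False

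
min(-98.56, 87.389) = -98.56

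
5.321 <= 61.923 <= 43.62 False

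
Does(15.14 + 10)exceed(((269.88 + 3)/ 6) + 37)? No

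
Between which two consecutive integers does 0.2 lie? 0 and 1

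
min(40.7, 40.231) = 40.231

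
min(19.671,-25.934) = -25.934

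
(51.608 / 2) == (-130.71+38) False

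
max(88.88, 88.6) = 88.88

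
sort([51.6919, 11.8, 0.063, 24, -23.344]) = [-23.344, 0.063, 11.8, 24, 51.6919]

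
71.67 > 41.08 True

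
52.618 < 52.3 False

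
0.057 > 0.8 False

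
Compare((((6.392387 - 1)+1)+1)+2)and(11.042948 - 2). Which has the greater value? ((((6.392387 - 1)+1)+1)+2)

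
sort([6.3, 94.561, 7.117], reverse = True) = [94.561, 7.117, 6.3]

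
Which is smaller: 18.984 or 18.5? 18.5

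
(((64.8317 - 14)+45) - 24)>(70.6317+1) True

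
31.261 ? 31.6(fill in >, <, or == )<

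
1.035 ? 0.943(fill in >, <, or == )>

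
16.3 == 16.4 False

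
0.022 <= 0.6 True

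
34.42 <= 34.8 True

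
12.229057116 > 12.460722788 False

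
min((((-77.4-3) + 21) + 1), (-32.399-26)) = -58.4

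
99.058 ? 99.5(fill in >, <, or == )<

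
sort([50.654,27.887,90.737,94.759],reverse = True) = [94.759,90.737,50.654,27.887]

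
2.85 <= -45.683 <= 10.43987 False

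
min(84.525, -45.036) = -45.036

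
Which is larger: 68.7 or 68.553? 68.7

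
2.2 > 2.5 False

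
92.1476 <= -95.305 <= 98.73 False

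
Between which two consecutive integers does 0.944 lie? 0 and 1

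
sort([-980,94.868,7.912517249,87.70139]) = [-980,7.912517249,87.70139,94.868]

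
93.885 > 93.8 True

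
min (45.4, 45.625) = 45.4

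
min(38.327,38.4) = 38.327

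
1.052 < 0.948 False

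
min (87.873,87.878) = 87.873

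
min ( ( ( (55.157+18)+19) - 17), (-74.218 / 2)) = -37.109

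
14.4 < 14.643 True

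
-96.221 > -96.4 True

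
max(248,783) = 783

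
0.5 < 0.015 False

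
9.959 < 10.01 True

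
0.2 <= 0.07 False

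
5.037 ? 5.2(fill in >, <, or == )<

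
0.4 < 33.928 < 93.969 True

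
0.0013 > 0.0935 False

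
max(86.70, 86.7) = 86.7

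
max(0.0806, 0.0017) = 0.0806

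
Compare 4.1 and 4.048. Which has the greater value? 4.1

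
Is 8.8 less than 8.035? No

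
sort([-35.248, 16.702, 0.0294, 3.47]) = [-35.248, 0.0294, 3.47, 16.702]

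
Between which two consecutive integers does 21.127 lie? 21 and 22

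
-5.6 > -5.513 False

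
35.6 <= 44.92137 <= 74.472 True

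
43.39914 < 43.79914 True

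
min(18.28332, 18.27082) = 18.27082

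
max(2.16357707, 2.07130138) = 2.16357707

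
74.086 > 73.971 True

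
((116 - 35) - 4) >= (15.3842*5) True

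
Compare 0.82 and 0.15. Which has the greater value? 0.82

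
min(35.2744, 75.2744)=35.2744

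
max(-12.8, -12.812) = -12.8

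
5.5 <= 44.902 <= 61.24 True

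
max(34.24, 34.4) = 34.4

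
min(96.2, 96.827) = 96.2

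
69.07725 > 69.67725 False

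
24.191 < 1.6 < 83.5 False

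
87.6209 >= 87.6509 False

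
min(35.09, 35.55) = 35.09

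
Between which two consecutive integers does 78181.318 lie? 78181 and 78182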